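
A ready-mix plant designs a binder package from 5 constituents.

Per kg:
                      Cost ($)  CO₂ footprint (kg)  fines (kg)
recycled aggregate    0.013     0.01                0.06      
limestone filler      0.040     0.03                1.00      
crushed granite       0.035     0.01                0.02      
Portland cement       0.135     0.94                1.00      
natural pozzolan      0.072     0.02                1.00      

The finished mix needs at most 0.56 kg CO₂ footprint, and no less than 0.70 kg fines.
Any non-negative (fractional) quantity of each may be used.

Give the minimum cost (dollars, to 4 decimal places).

Let x1 = kg of recycled aggregate, x2 = kg of limestone filler, x3 = kg of crushed granite, x4 = kg of Portland cement, x5 = kg of natural pozzolan.
Minimize 0.013x1 + 0.04x2 + 0.035x3 + 0.135x4 + 0.072x5 subject to:
  0.01x1 + 0.03x2 + 0.01x3 + 0.94x4 + 0.02x5 ≤ 0.56   (CO₂ footprint)
  0.06x1 + 1x2 + 0.02x3 + 1x4 + 1x5 ≥ 0.7   (fines)
  x1, x2, x3, x4, x5 ≥ 0.
The cheapest feasible vertex uses only limestone filler; recycled aggregate, crushed granite, Portland cement, natural pozzolan are not used. There the fines constraint is tight.
So limestone filler = 0.7 kg.
Hence cost = 0.04·0.7 = $0.028000.

$0.0280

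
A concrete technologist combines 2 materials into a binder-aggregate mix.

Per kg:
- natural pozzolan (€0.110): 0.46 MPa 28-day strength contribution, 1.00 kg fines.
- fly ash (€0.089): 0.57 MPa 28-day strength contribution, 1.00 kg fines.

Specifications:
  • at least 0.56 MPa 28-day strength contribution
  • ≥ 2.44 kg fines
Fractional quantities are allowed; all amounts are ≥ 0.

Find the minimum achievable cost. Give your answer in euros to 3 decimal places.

€0.217

Let x1 = kg of natural pozzolan, x2 = kg of fly ash.
Minimise 0.11x1 + 0.089x2 subject to:
  0.46x1 + 0.57x2 ≥ 0.56   (28-day strength contribution)
  1x1 + 1x2 ≥ 2.44   (fines)
  x1, x2 ≥ 0.
The cheapest feasible vertex uses only fly ash; natural pozzolan is not used. There the fines constraint is tight.
Solving gives x2 = 2.44.
Cost = 0.089·2.44 = 0.21716.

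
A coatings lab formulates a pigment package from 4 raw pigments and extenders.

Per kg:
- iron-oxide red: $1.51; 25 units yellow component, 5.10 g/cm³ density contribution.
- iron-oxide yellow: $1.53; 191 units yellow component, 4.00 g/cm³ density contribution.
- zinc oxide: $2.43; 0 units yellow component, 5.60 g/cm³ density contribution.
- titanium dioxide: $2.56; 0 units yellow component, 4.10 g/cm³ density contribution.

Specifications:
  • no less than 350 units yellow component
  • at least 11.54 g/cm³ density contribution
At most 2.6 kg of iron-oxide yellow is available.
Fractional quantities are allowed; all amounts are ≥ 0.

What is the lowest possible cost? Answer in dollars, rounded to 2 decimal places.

This is a linear program. Let x1 = kg of iron-oxide red, x2 = kg of iron-oxide yellow, x3 = kg of zinc oxide, x4 = kg of titanium dioxide.
Minimize 1.51x1 + 1.53x2 + 2.43x3 + 2.56x4 subject to:
  25x1 + 191x2 ≥ 350   (yellow component)
  5.1x1 + 4x2 + 5.6x3 + 4.1x4 ≥ 11.54   (density contribution)
  x2 ≤ 2.6
  x1, x2, x3, x4 ≥ 0.
The optimal basis is {iron-oxide red, iron-oxide yellow}; zinc oxide, titanium dioxide drop out. Binding constraints: yellow component and density contribution.
That vertex is x1 = 0.92, x2 = 1.712.
Total cost: 1.51·0.92 + 1.53·1.712 = 4.0086.

$4.01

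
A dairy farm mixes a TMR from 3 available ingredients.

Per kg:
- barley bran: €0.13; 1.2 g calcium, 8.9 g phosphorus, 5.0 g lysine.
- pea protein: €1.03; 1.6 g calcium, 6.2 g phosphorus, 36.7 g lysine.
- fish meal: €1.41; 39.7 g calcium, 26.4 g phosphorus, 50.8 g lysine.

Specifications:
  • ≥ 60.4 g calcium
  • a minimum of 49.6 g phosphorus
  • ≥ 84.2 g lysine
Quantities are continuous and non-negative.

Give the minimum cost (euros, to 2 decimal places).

Treat it as an LP. Let x1 = kg of barley bran, x2 = kg of pea protein, x3 = kg of fish meal.
min 0.13x1 + 1.03x2 + 1.41x3 with:
  1.2x1 + 1.6x2 + 39.7x3 ≥ 60.4   (calcium)
  8.9x1 + 6.2x2 + 26.4x3 ≥ 49.6   (phosphorus)
  5x1 + 36.7x2 + 50.8x3 ≥ 84.2   (lysine)
  x1, x2, x3 ≥ 0.
The minimum-cost mix takes nothing from pea protein — only barley bran, fish meal. The calcium and lysine requirements are met with equality.
That vertex is x1 = 1.995, x3 = 1.461.
Total cost: 0.13·1.995 + 1.41·1.461 = 2.3194.

€2.32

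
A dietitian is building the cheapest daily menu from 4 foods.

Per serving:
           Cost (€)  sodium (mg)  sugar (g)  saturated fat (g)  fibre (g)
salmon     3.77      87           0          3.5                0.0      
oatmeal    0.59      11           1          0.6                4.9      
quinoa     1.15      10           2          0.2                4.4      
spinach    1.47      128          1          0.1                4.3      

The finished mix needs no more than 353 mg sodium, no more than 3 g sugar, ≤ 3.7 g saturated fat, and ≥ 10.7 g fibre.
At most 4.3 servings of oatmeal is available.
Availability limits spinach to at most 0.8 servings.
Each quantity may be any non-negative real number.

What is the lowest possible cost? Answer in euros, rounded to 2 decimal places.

€1.29

Let x1 = servings of salmon, x2 = servings of oatmeal, x3 = servings of quinoa, x4 = servings of spinach.
min 3.77x1 + 0.59x2 + 1.15x3 + 1.47x4 subject to:
  87x1 + 11x2 + 10x3 + 128x4 ≤ 353   (sodium)
  1x2 + 2x3 + 1x4 ≤ 3   (sugar)
  3.5x1 + 0.6x2 + 0.2x3 + 0.1x4 ≤ 3.7   (saturated fat)
  4.9x2 + 4.4x3 + 4.3x4 ≥ 10.7   (fibre)
  x2 ≤ 4.3
  x4 ≤ 0.8
  x1, x2, x3, x4 ≥ 0.
The cheapest feasible vertex uses only oatmeal; salmon, quinoa, spinach are not used. There the fibre constraint is tight.
Optimal quantities: oatmeal = 2.184 servings.
Cost = 0.59·2.184 = 1.2886.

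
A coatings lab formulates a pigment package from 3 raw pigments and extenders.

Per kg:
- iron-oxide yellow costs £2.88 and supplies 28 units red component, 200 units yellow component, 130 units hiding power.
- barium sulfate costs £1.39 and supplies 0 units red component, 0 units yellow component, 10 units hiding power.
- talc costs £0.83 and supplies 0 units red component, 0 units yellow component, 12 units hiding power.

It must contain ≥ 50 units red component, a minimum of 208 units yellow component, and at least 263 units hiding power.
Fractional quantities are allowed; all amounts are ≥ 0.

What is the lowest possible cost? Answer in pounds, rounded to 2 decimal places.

Let x1 = kg of iron-oxide yellow, x2 = kg of barium sulfate, x3 = kg of talc.
Minimise 2.88x1 + 1.39x2 + 0.83x3 with:
  28x1 ≥ 50   (red component)
  200x1 ≥ 208   (yellow component)
  130x1 + 10x2 + 12x3 ≥ 263   (hiding power)
  x1, x2, x3 ≥ 0.
At the optimum only iron-oxide yellow is positive (barium sulfate, talc = 0). The hiding power requirement is met with equality.
So iron-oxide yellow = 2.023 kg.
Cost = 2.88·2.023 = 5.8262.

£5.83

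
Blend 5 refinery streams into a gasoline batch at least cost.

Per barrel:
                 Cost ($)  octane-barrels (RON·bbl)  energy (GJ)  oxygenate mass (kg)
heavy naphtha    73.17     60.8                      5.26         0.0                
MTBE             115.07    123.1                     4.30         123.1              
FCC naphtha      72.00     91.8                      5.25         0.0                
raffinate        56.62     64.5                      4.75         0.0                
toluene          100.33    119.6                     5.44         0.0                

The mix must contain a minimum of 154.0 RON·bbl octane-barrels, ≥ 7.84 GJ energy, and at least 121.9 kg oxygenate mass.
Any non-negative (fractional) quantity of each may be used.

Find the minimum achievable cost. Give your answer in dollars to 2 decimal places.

$156.64

Treat it as an LP. Let x1 = barrels of heavy naphtha, x2 = barrels of MTBE, x3 = barrels of FCC naphtha, x4 = barrels of raffinate, x5 = barrels of toluene.
Minimize 73.17x1 + 115.07x2 + 72x3 + 56.62x4 + 100.33x5 with:
  60.8x1 + 123.1x2 + 91.8x3 + 64.5x4 + 119.6x5 ≥ 154   (octane-barrels)
  5.26x1 + 4.3x2 + 5.25x3 + 4.75x4 + 5.44x5 ≥ 7.84   (energy)
  123.1x2 ≥ 121.9   (oxygenate mass)
  x1, x2, x3, x4, x5 ≥ 0.
The cheapest feasible vertex uses only MTBE, raffinate; heavy naphtha, FCC naphtha, toluene are not used. Binding constraints: energy and oxygenate mass.
Solving gives x2 = 0.99025, x4 = 0.75409.
Total cost: 115.07·0.99025 + 56.62·0.75409 = 156.6446.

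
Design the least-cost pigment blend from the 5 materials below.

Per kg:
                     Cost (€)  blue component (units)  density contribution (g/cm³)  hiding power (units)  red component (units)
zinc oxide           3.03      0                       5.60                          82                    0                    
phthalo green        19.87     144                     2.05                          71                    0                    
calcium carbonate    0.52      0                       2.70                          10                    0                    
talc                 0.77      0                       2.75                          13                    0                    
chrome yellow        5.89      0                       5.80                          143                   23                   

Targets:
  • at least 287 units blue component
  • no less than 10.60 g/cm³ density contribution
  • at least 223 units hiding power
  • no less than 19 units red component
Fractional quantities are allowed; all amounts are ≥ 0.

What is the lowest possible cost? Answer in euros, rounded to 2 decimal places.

€44.80

Set it up as a linear program. Let x1 = kg of zinc oxide, x2 = kg of phthalo green, x3 = kg of calcium carbonate, x4 = kg of talc, x5 = kg of chrome yellow.
Minimize 3.03x1 + 19.87x2 + 0.52x3 + 0.77x4 + 5.89x5 s.t.:
  144x2 ≥ 287   (blue component)
  5.6x1 + 2.05x2 + 2.7x3 + 2.75x4 + 5.8x5 ≥ 10.6   (density contribution)
  82x1 + 71x2 + 10x3 + 13x4 + 143x5 ≥ 223   (hiding power)
  23x5 ≥ 19   (red component)
  x1, x2, x3, x4, x5 ≥ 0.
The optimal basis is {phthalo green, calcium carbonate, chrome yellow}; zinc oxide, talc drop out. Binding constraints: blue component, density contribution, red component.
That vertex is x2 = 1.993, x3 = 0.6381, x5 = 0.8261.
Cost = 19.87·1.993 + 0.52·0.6381 + 5.89·0.8261 = 44.7985.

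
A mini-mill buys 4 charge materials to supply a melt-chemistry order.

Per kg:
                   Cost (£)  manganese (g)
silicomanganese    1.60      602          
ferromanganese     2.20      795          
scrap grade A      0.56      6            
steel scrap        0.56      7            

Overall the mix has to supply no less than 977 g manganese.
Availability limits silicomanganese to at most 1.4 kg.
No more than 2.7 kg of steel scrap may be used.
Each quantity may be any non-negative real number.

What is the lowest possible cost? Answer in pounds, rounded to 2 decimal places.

£2.61

Let x1 = kg of silicomanganese, x2 = kg of ferromanganese, x3 = kg of scrap grade A, x4 = kg of steel scrap.
min 1.6x1 + 2.2x2 + 0.56x3 + 0.56x4 with:
  602x1 + 795x2 + 6x3 + 7x4 ≥ 977   (manganese)
  x1 ≤ 1.4
  x4 ≤ 2.7
  x1, x2, x3, x4 ≥ 0.
The cheapest feasible vertex uses only silicomanganese, ferromanganese; scrap grade A, steel scrap are not used. Binding constraints: manganese and the silicomanganese cap.
So silicomanganese = 1.4 kg, ferromanganese = 0.1688 kg.
Hence cost = 1.6·1.4 + 2.2·0.1688 = £2.6114.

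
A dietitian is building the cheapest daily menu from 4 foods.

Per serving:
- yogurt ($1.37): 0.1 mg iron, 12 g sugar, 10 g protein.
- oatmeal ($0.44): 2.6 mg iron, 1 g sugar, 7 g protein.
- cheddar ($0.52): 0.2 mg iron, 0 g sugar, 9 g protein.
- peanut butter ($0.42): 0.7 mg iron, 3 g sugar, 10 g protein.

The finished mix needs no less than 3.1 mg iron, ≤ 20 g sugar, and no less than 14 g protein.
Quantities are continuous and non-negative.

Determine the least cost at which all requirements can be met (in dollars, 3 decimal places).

Let x1 = servings of yogurt, x2 = servings of oatmeal, x3 = servings of cheddar, x4 = servings of peanut butter.
min 1.37x1 + 0.44x2 + 0.52x3 + 0.42x4 with:
  0.1x1 + 2.6x2 + 0.2x3 + 0.7x4 ≥ 3.1   (iron)
  12x1 + 1x2 + 3x4 ≤ 20   (sugar)
  10x1 + 7x2 + 9x3 + 10x4 ≥ 14   (protein)
  x1, x2, x3, x4 ≥ 0.
The cheapest feasible vertex uses only oatmeal, peanut butter; yogurt, cheddar are not used. Binding constraints: iron and protein.
So oatmeal = 1.005 servings, peanut butter = 0.6967 servings.
Hence cost = 0.44·1.005 + 0.42·0.6967 = $0.73481.

$0.735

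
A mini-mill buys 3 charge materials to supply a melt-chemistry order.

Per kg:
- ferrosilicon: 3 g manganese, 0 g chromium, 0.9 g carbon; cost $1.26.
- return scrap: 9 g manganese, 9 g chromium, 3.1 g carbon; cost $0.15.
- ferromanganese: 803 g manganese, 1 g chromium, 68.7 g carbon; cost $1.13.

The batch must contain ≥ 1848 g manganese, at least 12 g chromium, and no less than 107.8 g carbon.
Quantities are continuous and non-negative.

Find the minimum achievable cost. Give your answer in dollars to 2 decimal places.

$2.75

Let x1 = kg of ferrosilicon, x2 = kg of return scrap, x3 = kg of ferromanganese.
Minimize 1.26x1 + 0.15x2 + 1.13x3 s.t.:
  3x1 + 9x2 + 803x3 ≥ 1848   (manganese)
  9x2 + 1x3 ≥ 12   (chromium)
  0.9x1 + 3.1x2 + 68.7x3 ≥ 107.8   (carbon)
  x1, x2, x3 ≥ 0.
At the optimum only return scrap, ferromanganese are positive (ferrosilicon = 0). There the manganese and chromium constraints are tight.
Solving gives x2 = 1.079, x3 = 2.289.
Total cost: 0.15·1.079 + 1.13·2.289 = 2.7484.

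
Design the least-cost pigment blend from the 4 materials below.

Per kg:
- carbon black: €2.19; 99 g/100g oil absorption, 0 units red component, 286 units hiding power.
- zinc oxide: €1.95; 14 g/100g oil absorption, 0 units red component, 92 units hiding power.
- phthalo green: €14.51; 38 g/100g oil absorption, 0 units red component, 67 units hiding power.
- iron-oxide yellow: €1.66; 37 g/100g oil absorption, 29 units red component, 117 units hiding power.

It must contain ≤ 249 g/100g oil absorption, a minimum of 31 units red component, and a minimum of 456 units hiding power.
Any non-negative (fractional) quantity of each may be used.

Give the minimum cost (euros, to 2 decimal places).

€4.31

Let x1 = kg of carbon black, x2 = kg of zinc oxide, x3 = kg of phthalo green, x4 = kg of iron-oxide yellow.
min 2.19x1 + 1.95x2 + 14.51x3 + 1.66x4 subject to:
  99x1 + 14x2 + 38x3 + 37x4 ≤ 249   (oil absorption)
  29x4 ≥ 31   (red component)
  286x1 + 92x2 + 67x3 + 117x4 ≥ 456   (hiding power)
  x1, x2, x3, x4 ≥ 0.
The minimum-cost mix takes nothing from zinc oxide, phthalo green — only carbon black, iron-oxide yellow. The red component and hiding power requirements are met with equality.
Optimal quantities: carbon black = 1.157 kg, iron-oxide yellow = 1.069 kg.
Total cost: 2.19·1.157 + 1.66·1.069 = 4.3084.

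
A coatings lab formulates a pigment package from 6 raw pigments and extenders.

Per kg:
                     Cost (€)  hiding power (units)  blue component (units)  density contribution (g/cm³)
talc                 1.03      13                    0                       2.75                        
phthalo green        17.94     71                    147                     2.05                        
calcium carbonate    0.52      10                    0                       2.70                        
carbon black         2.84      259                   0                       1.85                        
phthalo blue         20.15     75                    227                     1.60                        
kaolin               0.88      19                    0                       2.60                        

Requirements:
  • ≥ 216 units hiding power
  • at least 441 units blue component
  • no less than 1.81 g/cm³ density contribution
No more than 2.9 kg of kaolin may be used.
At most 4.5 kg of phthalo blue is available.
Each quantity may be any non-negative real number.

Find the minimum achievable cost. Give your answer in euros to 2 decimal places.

Let x1 = kg of talc, x2 = kg of phthalo green, x3 = kg of calcium carbonate, x4 = kg of carbon black, x5 = kg of phthalo blue, x6 = kg of kaolin.
min 1.03x1 + 17.94x2 + 0.52x3 + 2.84x4 + 20.15x5 + 0.88x6 with:
  13x1 + 71x2 + 10x3 + 259x4 + 75x5 + 19x6 ≥ 216   (hiding power)
  147x2 + 227x5 ≥ 441   (blue component)
  2.75x1 + 2.05x2 + 2.7x3 + 1.85x4 + 1.6x5 + 2.6x6 ≥ 1.81   (density contribution)
  x6 ≤ 2.9
  x5 ≤ 4.5
  x1, x2, x3, x4, x5, x6 ≥ 0.
At the optimum only carbon black, phthalo blue are positive (talc, phthalo green, calcium carbonate, kaolin = 0). Binding constraints: hiding power and blue component.
Solving gives x4 = 0.2714, x5 = 1.943.
Cost = 2.84·0.2714 + 20.15·1.943 = 39.9222.

€39.92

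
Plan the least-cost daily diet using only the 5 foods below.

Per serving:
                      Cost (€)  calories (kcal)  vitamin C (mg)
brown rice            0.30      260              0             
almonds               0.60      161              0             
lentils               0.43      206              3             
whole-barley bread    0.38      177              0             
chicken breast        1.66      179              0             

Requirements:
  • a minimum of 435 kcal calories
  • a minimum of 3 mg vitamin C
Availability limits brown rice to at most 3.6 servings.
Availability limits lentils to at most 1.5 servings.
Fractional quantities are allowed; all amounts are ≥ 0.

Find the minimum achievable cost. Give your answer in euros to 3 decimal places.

Treat it as an LP. Let x1 = servings of brown rice, x2 = servings of almonds, x3 = servings of lentils, x4 = servings of whole-barley bread, x5 = servings of chicken breast.
Minimize 0.3x1 + 0.6x2 + 0.43x3 + 0.38x4 + 1.66x5 subject to:
  260x1 + 161x2 + 206x3 + 177x4 + 179x5 ≥ 435   (calories)
  3x3 ≥ 3   (vitamin C)
  x1 ≤ 3.6
  x3 ≤ 1.5
  x1, x2, x3, x4, x5 ≥ 0.
The optimal basis is {brown rice, lentils}; almonds, whole-barley bread, chicken breast drop out. There the calories and vitamin C constraints are tight.
So brown rice = 0.8808 servings, lentils = 1 serving.
Hence cost = 0.3·0.8808 + 0.43·1 = €0.69424.

€0.694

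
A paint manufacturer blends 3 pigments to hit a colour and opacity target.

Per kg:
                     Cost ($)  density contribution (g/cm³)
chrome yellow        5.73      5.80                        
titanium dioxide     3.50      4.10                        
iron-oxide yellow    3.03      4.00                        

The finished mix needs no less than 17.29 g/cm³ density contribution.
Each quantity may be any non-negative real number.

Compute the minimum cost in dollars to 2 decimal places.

Treat it as an LP. Let x1 = kg of chrome yellow, x2 = kg of titanium dioxide, x3 = kg of iron-oxide yellow.
Minimize 5.73x1 + 3.5x2 + 3.03x3 subject to:
  5.8x1 + 4.1x2 + 4x3 ≥ 17.29   (density contribution)
  x1, x2, x3 ≥ 0.
The optimal basis is {iron-oxide yellow}; chrome yellow, titanium dioxide drop out. Binding constraint: density contribution.
Solving gives x3 = 4.322.
Objective = 3.03·4.322 = 13.0957.

$13.10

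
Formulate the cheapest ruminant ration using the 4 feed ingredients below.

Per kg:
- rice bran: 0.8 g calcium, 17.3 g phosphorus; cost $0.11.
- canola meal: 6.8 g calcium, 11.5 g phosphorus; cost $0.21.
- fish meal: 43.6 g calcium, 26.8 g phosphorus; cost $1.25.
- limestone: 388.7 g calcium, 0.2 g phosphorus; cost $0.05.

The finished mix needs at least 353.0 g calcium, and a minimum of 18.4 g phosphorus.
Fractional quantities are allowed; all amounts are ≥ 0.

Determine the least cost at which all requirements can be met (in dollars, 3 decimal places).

Treat it as an LP. Let x1 = kg of rice bran, x2 = kg of canola meal, x3 = kg of fish meal, x4 = kg of limestone.
Minimize 0.11x1 + 0.21x2 + 1.25x3 + 0.05x4 subject to:
  0.8x1 + 6.8x2 + 43.6x3 + 388.7x4 ≥ 353   (calcium)
  17.3x1 + 11.5x2 + 26.8x3 + 0.2x4 ≥ 18.4   (phosphorus)
  x1, x2, x3, x4 ≥ 0.
The optimal basis is {rice bran, limestone}; canola meal, fish meal drop out. Binding constraints: calcium and phosphorus.
That vertex is x1 = 1.053, x4 = 0.906.
Hence cost = 0.11·1.053 + 0.05·0.906 = $0.16113.

$0.161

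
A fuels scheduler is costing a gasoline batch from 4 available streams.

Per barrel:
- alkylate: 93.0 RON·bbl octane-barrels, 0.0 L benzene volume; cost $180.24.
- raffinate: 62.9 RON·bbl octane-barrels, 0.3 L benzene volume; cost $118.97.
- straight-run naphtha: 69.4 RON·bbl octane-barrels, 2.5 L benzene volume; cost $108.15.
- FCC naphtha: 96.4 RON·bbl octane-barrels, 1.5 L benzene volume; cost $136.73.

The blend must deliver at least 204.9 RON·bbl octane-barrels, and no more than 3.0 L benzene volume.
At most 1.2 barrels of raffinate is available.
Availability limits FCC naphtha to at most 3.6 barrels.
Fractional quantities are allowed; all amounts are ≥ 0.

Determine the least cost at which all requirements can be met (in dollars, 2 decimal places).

$296.91

Let x1 = barrels of alkylate, x2 = barrels of raffinate, x3 = barrels of straight-run naphtha, x4 = barrels of FCC naphtha.
Minimize 180.24x1 + 118.97x2 + 108.15x3 + 136.73x4 subject to:
  93x1 + 62.9x2 + 69.4x3 + 96.4x4 ≥ 204.9   (octane-barrels)
  0.3x2 + 2.5x3 + 1.5x4 ≤ 3   (benzene volume)
  x2 ≤ 1.2
  x4 ≤ 3.6
  x1, x2, x3, x4 ≥ 0.
At the optimum only alkylate, FCC naphtha are positive (raffinate, straight-run naphtha = 0). Binding constraints: octane-barrels and benzene volume.
That vertex is x1 = 0.1301, x4 = 2.
Total cost: 180.24·0.1301 + 136.73·2 = 296.9092.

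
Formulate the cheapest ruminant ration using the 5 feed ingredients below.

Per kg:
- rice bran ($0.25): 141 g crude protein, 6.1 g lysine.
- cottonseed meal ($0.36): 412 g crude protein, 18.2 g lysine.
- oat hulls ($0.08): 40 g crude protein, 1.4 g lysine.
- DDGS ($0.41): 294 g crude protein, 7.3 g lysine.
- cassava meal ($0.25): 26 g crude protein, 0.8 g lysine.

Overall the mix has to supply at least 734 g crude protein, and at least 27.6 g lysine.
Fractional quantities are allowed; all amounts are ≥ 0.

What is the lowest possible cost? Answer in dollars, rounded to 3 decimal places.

$0.641

This is a linear program. Let x1 = kg of rice bran, x2 = kg of cottonseed meal, x3 = kg of oat hulls, x4 = kg of DDGS, x5 = kg of cassava meal.
Minimise 0.25x1 + 0.36x2 + 0.08x3 + 0.41x4 + 0.25x5 with:
  141x1 + 412x2 + 40x3 + 294x4 + 26x5 ≥ 734   (crude protein)
  6.1x1 + 18.2x2 + 1.4x3 + 7.3x4 + 0.8x5 ≥ 27.6   (lysine)
  x1, x2, x3, x4, x5 ≥ 0.
At the optimum only cottonseed meal is positive (rice bran, oat hulls, DDGS, cassava meal = 0). Binding constraint: crude protein.
Optimal quantities: cottonseed meal = 1.7816 kg.
Hence cost = 0.36·1.7816 = $0.64138.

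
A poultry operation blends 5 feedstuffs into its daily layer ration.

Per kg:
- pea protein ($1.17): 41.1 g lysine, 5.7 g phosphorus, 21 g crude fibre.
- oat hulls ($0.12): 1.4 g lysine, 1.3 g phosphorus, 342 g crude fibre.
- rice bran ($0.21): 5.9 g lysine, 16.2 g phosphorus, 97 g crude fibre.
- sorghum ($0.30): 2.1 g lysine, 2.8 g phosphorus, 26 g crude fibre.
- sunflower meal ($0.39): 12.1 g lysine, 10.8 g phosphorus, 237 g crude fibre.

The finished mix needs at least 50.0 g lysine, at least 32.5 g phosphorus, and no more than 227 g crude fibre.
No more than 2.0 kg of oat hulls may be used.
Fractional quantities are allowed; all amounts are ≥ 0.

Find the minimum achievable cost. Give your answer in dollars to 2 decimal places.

$1.49

This is a linear program. Let x1 = kg of pea protein, x2 = kg of oat hulls, x3 = kg of rice bran, x4 = kg of sorghum, x5 = kg of sunflower meal.
Minimise 1.17x1 + 0.12x2 + 0.21x3 + 0.3x4 + 0.39x5 s.t.:
  41.1x1 + 1.4x2 + 5.9x3 + 2.1x4 + 12.1x5 ≥ 50   (lysine)
  5.7x1 + 1.3x2 + 16.2x3 + 2.8x4 + 10.8x5 ≥ 32.5   (phosphorus)
  21x1 + 342x2 + 97x3 + 26x4 + 237x5 ≤ 227   (crude fibre)
  x2 ≤ 2
  x1, x2, x3, x4, x5 ≥ 0.
The cheapest feasible vertex uses only pea protein, rice bran; oat hulls, sorghum, sunflower meal are not used. There the lysine and phosphorus constraints are tight.
Optimal quantities: pea protein = 0.9779 kg, rice bran = 1.662 kg.
Hence cost = 1.17·0.9779 + 0.21·1.662 = $1.4932.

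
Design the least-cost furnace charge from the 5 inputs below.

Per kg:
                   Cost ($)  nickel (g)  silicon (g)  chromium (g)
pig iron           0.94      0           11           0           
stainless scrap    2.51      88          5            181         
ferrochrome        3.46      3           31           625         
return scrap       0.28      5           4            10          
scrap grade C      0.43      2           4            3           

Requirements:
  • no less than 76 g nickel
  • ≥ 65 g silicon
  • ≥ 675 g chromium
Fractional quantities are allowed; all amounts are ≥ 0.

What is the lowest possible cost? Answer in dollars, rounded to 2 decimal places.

$6.29

Treat it as an LP. Let x1 = kg of pig iron, x2 = kg of stainless scrap, x3 = kg of ferrochrome, x4 = kg of return scrap, x5 = kg of scrap grade C.
min 0.94x1 + 2.51x2 + 3.46x3 + 0.28x4 + 0.43x5 s.t.:
  88x2 + 3x3 + 5x4 + 2x5 ≥ 76   (nickel)
  11x1 + 5x2 + 31x3 + 4x4 + 4x5 ≥ 65   (silicon)
  181x2 + 625x3 + 10x4 + 3x5 ≥ 675   (chromium)
  x1, x2, x3, x4, x5 ≥ 0.
The minimum-cost mix takes nothing from pig iron, scrap grade C — only stainless scrap, ferrochrome, return scrap. Binding constraints: nickel, silicon, chromium.
That vertex is x2 = 0.3042, x3 = 0.8425, x4 = 9.341.
Objective = 2.51·0.3042 + 3.46·0.8425 + 0.28·9.341 = 6.2941.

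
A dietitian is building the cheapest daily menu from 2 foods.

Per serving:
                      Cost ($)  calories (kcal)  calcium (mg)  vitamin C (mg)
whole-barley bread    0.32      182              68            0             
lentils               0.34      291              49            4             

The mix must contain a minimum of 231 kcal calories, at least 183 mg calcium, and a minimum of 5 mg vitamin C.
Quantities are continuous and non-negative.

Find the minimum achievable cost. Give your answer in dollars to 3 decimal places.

$0.998

Treat it as an LP. Let x1 = servings of whole-barley bread, x2 = servings of lentils.
min 0.32x1 + 0.34x2 s.t.:
  182x1 + 291x2 ≥ 231   (calories)
  68x1 + 49x2 ≥ 183   (calcium)
  4x2 ≥ 5   (vitamin C)
  x1, x2 ≥ 0.
Both inputs are positive at the optimum. There the calcium and vitamin C constraints are tight.
So whole-barley bread = 1.79 servings, lentils = 1.25 servings.
Total cost: 0.32·1.79 + 0.34·1.25 = 0.99780.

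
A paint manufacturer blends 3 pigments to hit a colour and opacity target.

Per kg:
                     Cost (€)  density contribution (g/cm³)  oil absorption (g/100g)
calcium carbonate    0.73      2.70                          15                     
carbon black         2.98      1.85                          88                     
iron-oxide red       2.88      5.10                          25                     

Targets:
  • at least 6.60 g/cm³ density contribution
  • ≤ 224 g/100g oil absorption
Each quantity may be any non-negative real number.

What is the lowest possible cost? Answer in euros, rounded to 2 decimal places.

€1.78

Treat it as an LP. Let x1 = kg of calcium carbonate, x2 = kg of carbon black, x3 = kg of iron-oxide red.
Minimize 0.73x1 + 2.98x2 + 2.88x3 s.t.:
  2.7x1 + 1.85x2 + 5.1x3 ≥ 6.6   (density contribution)
  15x1 + 88x2 + 25x3 ≤ 224   (oil absorption)
  x1, x2, x3 ≥ 0.
The minimum-cost mix takes nothing from carbon black, iron-oxide red — only calcium carbonate. Binding constraint: density contribution.
Solving gives x1 = 2.444.
Cost = 0.73·2.444 = 1.7841.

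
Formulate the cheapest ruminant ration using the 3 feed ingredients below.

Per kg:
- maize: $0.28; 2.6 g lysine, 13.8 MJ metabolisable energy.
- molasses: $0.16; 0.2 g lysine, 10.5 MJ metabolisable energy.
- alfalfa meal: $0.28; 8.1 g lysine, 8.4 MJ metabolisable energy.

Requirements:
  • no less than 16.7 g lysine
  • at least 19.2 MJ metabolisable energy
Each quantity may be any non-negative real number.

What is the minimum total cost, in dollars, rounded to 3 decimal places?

$0.605

This is a linear program. Let x1 = kg of maize, x2 = kg of molasses, x3 = kg of alfalfa meal.
Minimize 0.28x1 + 0.16x2 + 0.28x3 s.t.:
  2.6x1 + 0.2x2 + 8.1x3 ≥ 16.7   (lysine)
  13.8x1 + 10.5x2 + 8.4x3 ≥ 19.2   (metabolisable energy)
  x1, x2, x3 ≥ 0.
The minimum-cost mix takes nothing from maize — only molasses, alfalfa meal. The lysine and metabolisable energy requirements are met with equality.
Optimal quantities: molasses = 0.1828 kg, alfalfa meal = 2.057 kg.
Objective = 0.16·0.1828 + 0.28·2.057 = 0.60521.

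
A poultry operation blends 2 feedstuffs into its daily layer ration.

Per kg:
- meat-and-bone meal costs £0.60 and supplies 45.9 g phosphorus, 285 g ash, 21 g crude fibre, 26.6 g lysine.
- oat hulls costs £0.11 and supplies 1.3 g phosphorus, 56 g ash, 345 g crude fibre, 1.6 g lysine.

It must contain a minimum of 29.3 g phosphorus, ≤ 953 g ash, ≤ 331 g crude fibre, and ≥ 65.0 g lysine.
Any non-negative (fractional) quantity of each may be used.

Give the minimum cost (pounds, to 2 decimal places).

£1.47

Let x1 = kg of meat-and-bone meal, x2 = kg of oat hulls.
Minimize 0.6x1 + 0.11x2 subject to:
  45.9x1 + 1.3x2 ≥ 29.3   (phosphorus)
  285x1 + 56x2 ≤ 953   (ash)
  21x1 + 345x2 ≤ 331   (crude fibre)
  26.6x1 + 1.6x2 ≥ 65   (lysine)
  x1, x2 ≥ 0.
The minimum-cost mix takes nothing from oat hulls — only meat-and-bone meal. The lysine requirement is met with equality.
That vertex is x1 = 2.444.
Total cost: 0.6·2.444 = 1.4664.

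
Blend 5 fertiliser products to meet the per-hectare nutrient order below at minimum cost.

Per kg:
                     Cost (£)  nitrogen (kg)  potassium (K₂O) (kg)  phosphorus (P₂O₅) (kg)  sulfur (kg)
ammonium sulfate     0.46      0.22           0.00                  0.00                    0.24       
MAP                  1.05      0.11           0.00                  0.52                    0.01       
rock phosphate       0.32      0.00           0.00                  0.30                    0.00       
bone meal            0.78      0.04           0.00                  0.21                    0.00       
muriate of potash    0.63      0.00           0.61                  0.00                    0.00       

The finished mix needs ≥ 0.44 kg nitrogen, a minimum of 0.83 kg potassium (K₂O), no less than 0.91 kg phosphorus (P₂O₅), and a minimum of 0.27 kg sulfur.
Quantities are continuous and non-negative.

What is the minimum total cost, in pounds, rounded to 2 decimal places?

Treat it as an LP. Let x1 = kg of ammonium sulfate, x2 = kg of MAP, x3 = kg of rock phosphate, x4 = kg of bone meal, x5 = kg of muriate of potash.
min 0.46x1 + 1.05x2 + 0.32x3 + 0.78x4 + 0.63x5 s.t.:
  0.22x1 + 0.11x2 + 0.04x4 ≥ 0.44   (nitrogen)
  0.61x5 ≥ 0.83   (potassium (K₂O))
  0.52x2 + 0.3x3 + 0.21x4 ≥ 0.91   (phosphorus (P₂O₅))
  0.24x1 + 0.01x2 ≥ 0.27   (sulfur)
  x1, x2, x3, x4, x5 ≥ 0.
The cheapest feasible vertex uses only ammonium sulfate, rock phosphate, muriate of potash; MAP, bone meal are not used. Binding constraints: nitrogen, potassium (K₂O), phosphorus (P₂O₅).
Optimal quantities: ammonium sulfate = 2 kg, rock phosphate = 3.033 kg, muriate of potash = 1.361 kg.
Cost = 0.46·2 + 0.32·3.033 + 0.63·1.361 = 2.7480.

£2.75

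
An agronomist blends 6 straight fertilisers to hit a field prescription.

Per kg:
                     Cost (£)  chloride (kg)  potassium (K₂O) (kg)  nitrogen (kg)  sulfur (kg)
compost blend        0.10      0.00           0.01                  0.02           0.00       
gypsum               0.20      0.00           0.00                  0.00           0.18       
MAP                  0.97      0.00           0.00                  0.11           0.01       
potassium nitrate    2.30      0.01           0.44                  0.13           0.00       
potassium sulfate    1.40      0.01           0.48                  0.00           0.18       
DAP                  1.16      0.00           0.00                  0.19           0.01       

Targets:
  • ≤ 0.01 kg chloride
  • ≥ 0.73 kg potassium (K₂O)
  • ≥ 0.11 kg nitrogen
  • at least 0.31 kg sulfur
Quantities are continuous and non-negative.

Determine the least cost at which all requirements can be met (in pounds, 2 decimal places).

£4.04

Set it up as a linear program. Let x1 = kg of compost blend, x2 = kg of gypsum, x3 = kg of MAP, x4 = kg of potassium nitrate, x5 = kg of potassium sulfate, x6 = kg of DAP.
Minimise 0.1x1 + 0.2x2 + 0.97x3 + 2.3x4 + 1.4x5 + 1.16x6 s.t.:
  0.01x4 + 0.01x5 ≤ 0.01   (chloride)
  0.01x1 + 0.44x4 + 0.48x5 ≥ 0.73   (potassium (K₂O))
  0.02x1 + 0.11x3 + 0.13x4 + 0.19x6 ≥ 0.11   (nitrogen)
  0.18x2 + 0.01x3 + 0.18x5 + 0.01x6 ≥ 0.31   (sulfur)
  x1, x2, x3, x4, x5, x6 ≥ 0.
The cheapest feasible vertex uses only compost blend, gypsum, potassium sulfate; MAP, potassium nitrate, DAP are not used. The chloride, potassium (K₂O), sulfur requirements are met with equality.
Solving gives x1 = 25, x2 = 0.7222, x5 = 1.
Total cost: 0.1·25 + 0.2·0.7222 + 1.4·1 = 4.0444.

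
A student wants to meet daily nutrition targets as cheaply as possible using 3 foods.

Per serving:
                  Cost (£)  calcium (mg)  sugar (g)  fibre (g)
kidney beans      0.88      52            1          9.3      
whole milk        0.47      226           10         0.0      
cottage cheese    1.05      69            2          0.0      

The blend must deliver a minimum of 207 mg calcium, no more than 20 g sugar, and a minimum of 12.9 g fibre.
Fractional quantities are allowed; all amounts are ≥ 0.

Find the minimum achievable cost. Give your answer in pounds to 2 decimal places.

£1.50

Treat it as an LP. Let x1 = servings of kidney beans, x2 = servings of whole milk, x3 = servings of cottage cheese.
Minimise 0.88x1 + 0.47x2 + 1.05x3 s.t.:
  52x1 + 226x2 + 69x3 ≥ 207   (calcium)
  1x1 + 10x2 + 2x3 ≤ 20   (sugar)
  9.3x1 ≥ 12.9   (fibre)
  x1, x2, x3 ≥ 0.
At the optimum only kidney beans, whole milk are positive (cottage cheese = 0). There the calcium and fibre constraints are tight.
Solving gives x1 = 1.387, x2 = 0.5968.
Cost = 0.88·1.387 + 0.47·0.5968 = 1.5011.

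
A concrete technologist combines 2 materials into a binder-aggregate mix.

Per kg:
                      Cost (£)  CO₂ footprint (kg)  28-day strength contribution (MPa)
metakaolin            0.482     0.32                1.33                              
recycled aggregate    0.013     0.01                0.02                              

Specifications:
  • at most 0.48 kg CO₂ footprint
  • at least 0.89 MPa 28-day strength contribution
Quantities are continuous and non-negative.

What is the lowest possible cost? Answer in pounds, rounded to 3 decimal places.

Treat it as an LP. Let x1 = kg of metakaolin, x2 = kg of recycled aggregate.
Minimise 0.482x1 + 0.013x2 with:
  0.32x1 + 0.01x2 ≤ 0.48   (CO₂ footprint)
  1.33x1 + 0.02x2 ≥ 0.89   (28-day strength contribution)
  x1, x2 ≥ 0.
At the optimum only metakaolin is positive (recycled aggregate = 0). There the 28-day strength contribution constraint is tight.
So metakaolin = 0.6692 kg.
Objective = 0.482·0.6692 = 0.32255.

£0.323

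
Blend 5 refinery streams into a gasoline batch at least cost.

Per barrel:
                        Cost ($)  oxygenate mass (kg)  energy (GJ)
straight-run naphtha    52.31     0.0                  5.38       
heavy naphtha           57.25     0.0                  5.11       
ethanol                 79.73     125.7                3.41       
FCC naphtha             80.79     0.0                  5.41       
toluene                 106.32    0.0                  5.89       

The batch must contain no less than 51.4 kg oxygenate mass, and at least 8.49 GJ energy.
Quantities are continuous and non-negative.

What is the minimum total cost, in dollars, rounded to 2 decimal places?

This is a linear program. Let x1 = barrels of straight-run naphtha, x2 = barrels of heavy naphtha, x3 = barrels of ethanol, x4 = barrels of FCC naphtha, x5 = barrels of toluene.
Minimize 52.31x1 + 57.25x2 + 79.73x3 + 80.79x4 + 106.32x5 with:
  125.7x3 ≥ 51.4   (oxygenate mass)
  5.38x1 + 5.11x2 + 3.41x3 + 5.41x4 + 5.89x5 ≥ 8.49   (energy)
  x1, x2, x3, x4, x5 ≥ 0.
At the optimum only straight-run naphtha, ethanol are positive (heavy naphtha, FCC naphtha, toluene = 0). There the oxygenate mass and energy constraints are tight.
So straight-run naphtha = 1.3189 barrels, ethanol = 0.40891 barrels.
Total cost: 52.31·1.3189 + 79.73·0.40891 = 101.5941.

$101.59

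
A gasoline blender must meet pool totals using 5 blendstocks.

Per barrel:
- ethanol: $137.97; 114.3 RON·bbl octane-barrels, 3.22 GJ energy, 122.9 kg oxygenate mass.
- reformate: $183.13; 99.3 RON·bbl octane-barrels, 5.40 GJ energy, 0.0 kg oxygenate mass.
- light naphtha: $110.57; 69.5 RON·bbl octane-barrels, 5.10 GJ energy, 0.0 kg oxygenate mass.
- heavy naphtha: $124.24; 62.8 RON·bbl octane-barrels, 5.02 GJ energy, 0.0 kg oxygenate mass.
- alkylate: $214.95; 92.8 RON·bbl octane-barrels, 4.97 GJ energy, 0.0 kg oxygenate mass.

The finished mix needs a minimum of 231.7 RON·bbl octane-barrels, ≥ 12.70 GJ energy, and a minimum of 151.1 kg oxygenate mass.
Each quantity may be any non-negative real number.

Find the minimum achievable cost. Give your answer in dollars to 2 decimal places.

Treat it as an LP. Let x1 = barrels of ethanol, x2 = barrels of reformate, x3 = barrels of light naphtha, x4 = barrels of heavy naphtha, x5 = barrels of alkylate.
Minimize 137.97x1 + 183.13x2 + 110.57x3 + 124.24x4 + 214.95x5 s.t.:
  114.3x1 + 99.3x2 + 69.5x3 + 62.8x4 + 92.8x5 ≥ 231.7   (octane-barrels)
  3.22x1 + 5.4x2 + 5.1x3 + 5.02x4 + 4.97x5 ≥ 12.7   (energy)
  122.9x1 ≥ 151.1   (oxygenate mass)
  x1, x2, x3, x4, x5 ≥ 0.
The minimum-cost mix takes nothing from reformate, heavy naphtha, alkylate — only ethanol, light naphtha. The energy and oxygenate mass requirements are met with equality.
Solving gives x1 = 1.22945, x3 = 1.71395.
Total cost: 137.97·1.22945 + 110.57·1.71395 = 359.1387.

$359.14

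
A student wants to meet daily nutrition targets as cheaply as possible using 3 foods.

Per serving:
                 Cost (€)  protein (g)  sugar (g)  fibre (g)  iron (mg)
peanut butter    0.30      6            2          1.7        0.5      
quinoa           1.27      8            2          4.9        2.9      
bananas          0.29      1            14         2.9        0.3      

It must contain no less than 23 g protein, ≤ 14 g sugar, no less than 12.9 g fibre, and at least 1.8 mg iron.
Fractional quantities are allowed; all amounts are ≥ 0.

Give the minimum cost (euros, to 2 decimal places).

€2.40

Treat it as an LP. Let x1 = servings of peanut butter, x2 = servings of quinoa, x3 = servings of bananas.
Minimize 0.3x1 + 1.27x2 + 0.29x3 subject to:
  6x1 + 8x2 + 1x3 ≥ 23   (protein)
  2x1 + 2x2 + 14x3 ≤ 14   (sugar)
  1.7x1 + 4.9x2 + 2.9x3 ≥ 12.9   (fibre)
  0.5x1 + 2.9x2 + 0.3x3 ≥ 1.8   (iron)
  x1, x2, x3 ≥ 0.
The cheapest feasible vertex uses only peanut butter, quinoa; bananas is not used. Binding constraints: sugar and fibre.
Optimal quantities: peanut butter = 6.688 servings, quinoa = 0.3125 servings.
Cost = 0.3·6.688 + 1.27·0.3125 = 2.4033.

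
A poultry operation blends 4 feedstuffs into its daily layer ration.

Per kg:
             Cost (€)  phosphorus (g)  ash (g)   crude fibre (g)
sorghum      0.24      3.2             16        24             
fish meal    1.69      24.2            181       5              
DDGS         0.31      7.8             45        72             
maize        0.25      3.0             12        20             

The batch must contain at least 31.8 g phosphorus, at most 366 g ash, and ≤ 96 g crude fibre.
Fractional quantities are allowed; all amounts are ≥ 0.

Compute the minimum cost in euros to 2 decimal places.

€1.92

This is a linear program. Let x1 = kg of sorghum, x2 = kg of fish meal, x3 = kg of DDGS, x4 = kg of maize.
min 0.24x1 + 1.69x2 + 0.31x3 + 0.25x4 with:
  3.2x1 + 24.2x2 + 7.8x3 + 3x4 ≥ 31.8   (phosphorus)
  16x1 + 181x2 + 45x3 + 12x4 ≤ 366   (ash)
  24x1 + 5x2 + 72x3 + 20x4 ≤ 96   (crude fibre)
  x1, x2, x3, x4 ≥ 0.
The optimal basis is {fish meal, DDGS}; sorghum, maize drop out. There the phosphorus and crude fibre constraints are tight.
That vertex is x2 = 0.9045, x3 = 1.271.
Cost = 1.69·0.9045 + 0.31·1.271 = 1.9226.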